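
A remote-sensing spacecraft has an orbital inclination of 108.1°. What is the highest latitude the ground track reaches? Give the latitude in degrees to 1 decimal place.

Retrograde orbit: the ground track reaches ±(180° − i) = ±(180 − 108.1) = ±71.9°.

71.9°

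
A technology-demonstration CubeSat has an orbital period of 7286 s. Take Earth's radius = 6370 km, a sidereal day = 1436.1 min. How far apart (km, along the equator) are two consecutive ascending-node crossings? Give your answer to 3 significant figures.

3380 km

During one orbit Earth rotates (7286.0 / 86166) × 360° = 30.44°.
At the equator that is 30.44° × (2π·6370/360) km/° = 30.44 × 111.2 = 3384 km.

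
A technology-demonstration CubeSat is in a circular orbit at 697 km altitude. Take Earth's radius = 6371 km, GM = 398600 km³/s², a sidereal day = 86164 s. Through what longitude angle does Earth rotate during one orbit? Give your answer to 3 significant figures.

24.7°

Semi-major axis a = 6371 + 697 = 7068 km. Period T = 2π√(a³/μ) = 2π√(7068³/398600) = 5913.7 s = 98.56 min.
During one orbit Earth rotates (5913.7 / 86164) × 360° = 24.71°.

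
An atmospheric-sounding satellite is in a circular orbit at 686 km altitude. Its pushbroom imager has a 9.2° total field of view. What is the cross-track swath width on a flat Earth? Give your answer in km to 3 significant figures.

110 km

Half-angle = 9.2°/2 = 4.6°.
Swath width ≈ 2h·tan(θ/2) = 2 × 686 × tan(4.6°) = 110.4 km.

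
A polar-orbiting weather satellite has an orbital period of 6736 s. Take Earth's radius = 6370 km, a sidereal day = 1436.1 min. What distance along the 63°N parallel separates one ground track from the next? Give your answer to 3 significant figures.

1420 km

Node shift per orbit = (6736.0/86166) × 360° = 28.14°.
Equatorial spacing = 28.14 × 111.2 km/° = 3129 km.
At 63° latitude, spacing = 3129 × cos(63°) = 1420 km.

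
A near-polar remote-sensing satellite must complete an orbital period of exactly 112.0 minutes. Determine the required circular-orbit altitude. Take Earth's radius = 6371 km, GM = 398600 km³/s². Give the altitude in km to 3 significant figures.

T = 112.0 min = 6720.0 s.
From T = 2π√(a³/μ): a = (μ T²/4π²)^(1/3) = (398600 × 6720.0² / 4π²)^(1/3) = 7697 km.
Altitude h = a − R = 7697 − 6371 = 1326 km.

1330 km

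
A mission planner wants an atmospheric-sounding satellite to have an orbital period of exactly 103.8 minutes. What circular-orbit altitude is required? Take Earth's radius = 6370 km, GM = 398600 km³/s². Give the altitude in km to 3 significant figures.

T = 103.8 min = 6228.0 s.
From T = 2π√(a³/μ): a = (μ T²/4π²)^(1/3) = (398600 × 6228.0² / 4π²)^(1/3) = 7316 km.
Altitude h = a − R = 7316 − 6370 = 946 km.

946 km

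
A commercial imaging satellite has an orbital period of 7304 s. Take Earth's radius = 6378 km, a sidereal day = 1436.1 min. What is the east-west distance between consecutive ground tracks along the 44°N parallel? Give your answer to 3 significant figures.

Node shift per orbit = (7304.0/86166) × 360° = 30.52°.
Equatorial spacing = 30.52 × 111.3 km/° = 3397 km.
At 44° latitude, spacing = 3397 × cos(44°) = 2444 km.

2440 km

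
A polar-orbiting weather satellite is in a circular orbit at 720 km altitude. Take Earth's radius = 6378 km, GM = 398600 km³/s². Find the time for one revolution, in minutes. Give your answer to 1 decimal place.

99.2 min

Semi-major axis a = 6378 + 720 = 7098 km. Period T = 2π√(a³/μ) = 2π√(7098³/398600) = 5951.3 s = 99.19 min.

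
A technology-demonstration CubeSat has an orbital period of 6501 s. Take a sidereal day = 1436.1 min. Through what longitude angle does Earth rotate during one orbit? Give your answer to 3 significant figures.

During one orbit Earth rotates (6501.0 / 86166) × 360° = 27.16°.

27.2°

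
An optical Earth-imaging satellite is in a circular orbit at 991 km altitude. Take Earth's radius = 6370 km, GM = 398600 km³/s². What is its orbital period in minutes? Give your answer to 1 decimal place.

104.8 min

Semi-major axis a = 6370 + 991 = 7361 km. Period T = 2π√(a³/μ) = 2π√(7361³/398600) = 6285.2 s = 104.75 min.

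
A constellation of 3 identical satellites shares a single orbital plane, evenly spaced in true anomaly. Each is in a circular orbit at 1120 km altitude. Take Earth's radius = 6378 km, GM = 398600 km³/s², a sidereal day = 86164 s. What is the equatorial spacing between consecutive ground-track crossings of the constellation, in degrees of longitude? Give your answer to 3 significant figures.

Semi-major axis a = 6378 + 1120 = 7498 km. Period T = 2π√(a³/μ) = 2π√(7498³/398600) = 6461.4 s = 107.69 min.
Single-satellite node shift = (6461.4/86164) × 360° = 27.00°.
With 3 satellites evenly phased, successive equator crossings are 27.00/3 = 8.999° apart.

9.00°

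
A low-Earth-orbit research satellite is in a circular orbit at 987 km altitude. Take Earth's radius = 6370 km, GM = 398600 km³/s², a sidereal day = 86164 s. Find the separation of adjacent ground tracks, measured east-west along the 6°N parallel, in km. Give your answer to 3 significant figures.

Semi-major axis a = 6370 + 987 = 7357 km. Period T = 2π√(a³/μ) = 2π√(7357³/398600) = 6280.0 s = 104.67 min.
Node shift per orbit = (6280.0/86164) × 360° = 26.24°.
Equatorial spacing = 26.24 × 111.2 km/° = 2917 km.
At 6° latitude, spacing = 2917 × cos(6°) = 2901 km.

2900 km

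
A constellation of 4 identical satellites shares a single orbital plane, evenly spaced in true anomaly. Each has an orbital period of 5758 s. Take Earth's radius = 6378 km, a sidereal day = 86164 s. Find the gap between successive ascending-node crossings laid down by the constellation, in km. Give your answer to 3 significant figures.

669 km

Single-satellite node shift = (5758.0/86164) × 360° = 24.06°.
With 4 satellites evenly phased, successive equator crossings are 24.06/4 = 6.014° apart.
That is 6.014 × 111.3 = 669 km at the equator.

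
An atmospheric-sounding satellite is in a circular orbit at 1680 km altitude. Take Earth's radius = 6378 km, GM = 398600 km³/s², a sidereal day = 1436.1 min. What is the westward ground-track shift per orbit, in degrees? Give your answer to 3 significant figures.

30.1°

Semi-major axis a = 6378 + 1680 = 8058 km. Period T = 2π√(a³/μ) = 2π√(8058³/398600) = 7198.7 s = 119.98 min.
During one orbit Earth rotates (7198.7 / 86166) × 360° = 30.08°.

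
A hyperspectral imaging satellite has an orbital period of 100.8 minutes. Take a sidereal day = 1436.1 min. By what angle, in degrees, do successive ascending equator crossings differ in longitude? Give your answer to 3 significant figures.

T = 100.8 min = 6048.0 s.
During one orbit Earth rotates (6048.0 / 86166) × 360° = 25.27°.

25.3°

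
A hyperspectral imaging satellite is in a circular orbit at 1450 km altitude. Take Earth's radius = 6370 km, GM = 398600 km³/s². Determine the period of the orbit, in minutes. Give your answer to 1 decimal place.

Semi-major axis a = 6370 + 1450 = 7820 km. Period T = 2π√(a³/μ) = 2π√(7820³/398600) = 6882.1 s = 114.70 min.

114.7 min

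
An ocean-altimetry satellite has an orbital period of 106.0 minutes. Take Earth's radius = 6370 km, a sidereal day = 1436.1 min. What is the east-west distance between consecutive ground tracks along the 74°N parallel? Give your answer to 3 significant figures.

T = 106.0 min = 6360.0 s.
Node shift per orbit = (6360.0/86166) × 360° = 26.57°.
Equatorial spacing = 26.57 × 111.2 km/° = 2954 km.
At 74° latitude, spacing = 2954 × cos(74°) = 814 km.

814 km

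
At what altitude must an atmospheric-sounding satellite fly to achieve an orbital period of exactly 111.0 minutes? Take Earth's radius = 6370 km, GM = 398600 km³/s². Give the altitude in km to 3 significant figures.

T = 111.0 min = 6660.0 s.
From T = 2π√(a³/μ): a = (μ T²/4π²)^(1/3) = (398600 × 6660.0² / 4π²)^(1/3) = 7651 km.
Altitude h = a − R = 7651 − 6370 = 1281 km.

1280 km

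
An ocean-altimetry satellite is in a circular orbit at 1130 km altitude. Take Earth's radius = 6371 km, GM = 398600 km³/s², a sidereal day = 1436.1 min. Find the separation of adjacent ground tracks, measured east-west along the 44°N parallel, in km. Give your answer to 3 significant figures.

2160 km

Semi-major axis a = 6371 + 1130 = 7501 km. Period T = 2π√(a³/μ) = 2π√(7501³/398600) = 6465.3 s = 107.76 min.
Node shift per orbit = (6465.3/86166) × 360° = 27.01°.
Equatorial spacing = 27.01 × 111.2 km/° = 3004 km.
At 44° latitude, spacing = 3004 × cos(44°) = 2161 km.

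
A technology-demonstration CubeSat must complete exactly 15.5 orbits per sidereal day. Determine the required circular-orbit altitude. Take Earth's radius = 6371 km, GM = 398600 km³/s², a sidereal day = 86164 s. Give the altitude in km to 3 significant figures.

411 km

Required period T = 86164 / 15.5 = 5559.0 s.
From T = 2π√(a³/μ): a = (μ T²/4π²)^(1/3) = (398600 × 5559.0² / 4π²)^(1/3) = 6782 km.
Altitude h = a − R = 6782 − 6371 = 411 km.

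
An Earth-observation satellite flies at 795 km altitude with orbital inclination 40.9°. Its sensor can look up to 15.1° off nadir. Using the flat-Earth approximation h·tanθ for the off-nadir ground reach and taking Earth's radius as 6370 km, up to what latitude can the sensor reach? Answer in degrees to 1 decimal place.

42.8°

For a prograde orbit the ground track reaches latitude ±i = ±40.9°.
Sensor half-swath on the ground ≈ 795·tan(15.1°) = 215 km = 1.93° of latitude.
Maximum observable latitude ≈ 40.9 + 1.93 = 42.8°.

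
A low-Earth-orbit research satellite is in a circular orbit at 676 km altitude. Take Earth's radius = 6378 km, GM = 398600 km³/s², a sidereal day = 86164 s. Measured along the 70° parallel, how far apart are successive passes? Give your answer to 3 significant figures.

Semi-major axis a = 6378 + 676 = 7054 km. Period T = 2π√(a³/μ) = 2π√(7054³/398600) = 5896.1 s = 98.27 min.
Node shift per orbit = (5896.1/86164) × 360° = 24.63°.
Equatorial spacing = 24.63 × 111.3 km/° = 2742 km.
At 70° latitude, spacing = 2742 × cos(70°) = 938 km.

938 km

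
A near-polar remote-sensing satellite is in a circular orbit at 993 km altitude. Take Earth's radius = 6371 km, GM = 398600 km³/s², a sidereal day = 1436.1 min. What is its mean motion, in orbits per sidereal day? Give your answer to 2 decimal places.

Semi-major axis a = 6371 + 993 = 7364 km. Period T = 2π√(a³/μ) = 2π√(7364³/398600) = 6289.0 s = 104.82 min.
Orbits per sidereal day = 86166 / 6289.0 = 13.701.

13.70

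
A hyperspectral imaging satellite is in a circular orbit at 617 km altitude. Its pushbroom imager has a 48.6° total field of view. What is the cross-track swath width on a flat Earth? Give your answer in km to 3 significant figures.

Half-angle = 48.6°/2 = 24.3°.
Swath width ≈ 2h·tan(θ/2) = 2 × 617 × tan(24.3°) = 557.2 km.

557 km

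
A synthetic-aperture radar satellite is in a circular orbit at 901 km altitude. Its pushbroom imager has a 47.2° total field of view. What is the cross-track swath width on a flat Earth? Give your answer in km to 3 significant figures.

787 km

Half-angle = 47.2°/2 = 23.6°.
Swath width ≈ 2h·tan(θ/2) = 2 × 901 × tan(23.6°) = 787.3 km.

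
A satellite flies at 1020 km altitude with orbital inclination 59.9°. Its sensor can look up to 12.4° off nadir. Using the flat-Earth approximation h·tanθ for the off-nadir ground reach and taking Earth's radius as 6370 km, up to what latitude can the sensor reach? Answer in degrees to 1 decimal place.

For a prograde orbit the ground track reaches latitude ±i = ±59.9°.
Sensor half-swath on the ground ≈ 1020·tan(12.4°) = 224 km = 2.02° of latitude.
Maximum observable latitude ≈ 59.9 + 2.02 = 61.9°.

61.9°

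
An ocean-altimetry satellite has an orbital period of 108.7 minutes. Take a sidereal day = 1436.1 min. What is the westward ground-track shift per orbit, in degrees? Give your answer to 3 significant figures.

T = 108.7 min = 6522.0 s.
During one orbit Earth rotates (6522.0 / 86166) × 360° = 27.25°.

27.2°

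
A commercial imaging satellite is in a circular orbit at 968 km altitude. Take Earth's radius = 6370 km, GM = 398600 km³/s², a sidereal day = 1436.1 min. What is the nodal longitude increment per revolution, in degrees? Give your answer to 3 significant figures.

26.1°

Semi-major axis a = 6370 + 968 = 7338 km. Period T = 2π√(a³/μ) = 2π√(7338³/398600) = 6255.7 s = 104.26 min.
During one orbit Earth rotates (6255.7 / 86166) × 360° = 26.14°.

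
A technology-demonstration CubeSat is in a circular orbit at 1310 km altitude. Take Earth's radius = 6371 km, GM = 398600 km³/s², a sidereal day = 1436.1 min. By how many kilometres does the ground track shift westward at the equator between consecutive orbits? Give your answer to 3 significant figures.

3110 km

Semi-major axis a = 6371 + 1310 = 7681 km. Period T = 2π√(a³/μ) = 2π√(7681³/398600) = 6699.4 s = 111.66 min.
During one orbit Earth rotates (6699.4 / 86166) × 360° = 27.99°.
At the equator that is 27.99° × (2π·6371/360) km/° = 27.99 × 111.2 = 3112 km.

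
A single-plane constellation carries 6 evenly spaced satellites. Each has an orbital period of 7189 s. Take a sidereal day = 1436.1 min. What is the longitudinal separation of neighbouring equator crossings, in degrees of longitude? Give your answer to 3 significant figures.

5.01°

Single-satellite node shift = (7189.0/86166) × 360° = 30.04°.
With 6 satellites evenly phased, successive equator crossings are 30.04/6 = 5.006° apart.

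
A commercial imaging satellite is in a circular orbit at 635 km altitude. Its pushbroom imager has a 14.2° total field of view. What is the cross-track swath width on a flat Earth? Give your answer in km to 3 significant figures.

Half-angle = 14.2°/2 = 7.1°.
Swath width ≈ 2h·tan(θ/2) = 2 × 635 × tan(7.1°) = 158.2 km.

158 km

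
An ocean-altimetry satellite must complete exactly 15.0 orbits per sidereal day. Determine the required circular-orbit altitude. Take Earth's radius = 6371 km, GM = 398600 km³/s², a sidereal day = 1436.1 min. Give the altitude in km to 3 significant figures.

Required period T = 86166 / 15.0 = 5744.4 s.
From T = 2π√(a³/μ): a = (μ T²/4π²)^(1/3) = (398600 × 5744.4² / 4π²)^(1/3) = 6932 km.
Altitude h = a − R = 6932 − 6371 = 561 km.

561 km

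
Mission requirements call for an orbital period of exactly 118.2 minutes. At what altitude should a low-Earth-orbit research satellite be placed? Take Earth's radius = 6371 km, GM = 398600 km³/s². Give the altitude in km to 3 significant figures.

T = 118.2 min = 7092.0 s.
From T = 2π√(a³/μ): a = (μ T²/4π²)^(1/3) = (398600 × 7092.0² / 4π²)^(1/3) = 7978 km.
Altitude h = a − R = 7978 − 6371 = 1607 km.

1610 km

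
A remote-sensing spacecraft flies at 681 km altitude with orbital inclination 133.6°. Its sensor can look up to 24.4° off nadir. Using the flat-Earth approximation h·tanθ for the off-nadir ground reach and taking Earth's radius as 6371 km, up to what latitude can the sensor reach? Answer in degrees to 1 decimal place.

Retrograde orbit: the ground track reaches ±(180° − i) = ±(180 − 133.6) = ±46.4°.
Sensor half-swath on the ground ≈ 681·tan(24.4°) = 309 km = 2.78° of latitude.
Maximum observable latitude ≈ 46.4 + 2.78 = 49.2°.

49.2°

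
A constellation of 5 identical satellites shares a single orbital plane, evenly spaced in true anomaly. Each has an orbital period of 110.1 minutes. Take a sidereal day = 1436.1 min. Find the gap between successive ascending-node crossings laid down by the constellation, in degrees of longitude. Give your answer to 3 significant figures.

T = 110.1 min = 6606.0 s.
Single-satellite node shift = (6606.0/86166) × 360° = 27.60°.
With 5 satellites evenly phased, successive equator crossings are 27.60/5 = 5.520° apart.

5.52°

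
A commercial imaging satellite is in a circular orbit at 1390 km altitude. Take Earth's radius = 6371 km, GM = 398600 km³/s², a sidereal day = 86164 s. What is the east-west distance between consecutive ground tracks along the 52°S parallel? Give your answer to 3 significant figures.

Semi-major axis a = 6371 + 1390 = 7761 km. Period T = 2π√(a³/μ) = 2π√(7761³/398600) = 6804.4 s = 113.41 min.
Node shift per orbit = (6804.4/86164) × 360° = 28.43°.
Equatorial spacing = 28.43 × 111.2 km/° = 3161 km.
At 52° latitude, spacing = 3161 × cos(52°) = 1946 km.

1950 km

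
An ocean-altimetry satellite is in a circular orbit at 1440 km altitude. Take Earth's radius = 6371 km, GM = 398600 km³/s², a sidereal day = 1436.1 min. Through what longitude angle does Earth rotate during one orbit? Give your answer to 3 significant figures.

28.7°

Semi-major axis a = 6371 + 1440 = 7811 km. Period T = 2π√(a³/μ) = 2π√(7811³/398600) = 6870.2 s = 114.50 min.
During one orbit Earth rotates (6870.2 / 86166) × 360° = 28.70°.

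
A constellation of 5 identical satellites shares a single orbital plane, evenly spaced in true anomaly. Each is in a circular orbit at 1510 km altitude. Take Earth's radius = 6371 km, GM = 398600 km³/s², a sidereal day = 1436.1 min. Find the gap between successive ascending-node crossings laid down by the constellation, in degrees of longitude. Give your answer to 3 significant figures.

5.82°

Semi-major axis a = 6371 + 1510 = 7881 km. Period T = 2π√(a³/μ) = 2π√(7881³/398600) = 6962.8 s = 116.05 min.
Single-satellite node shift = (6962.8/86166) × 360° = 29.09°.
With 5 satellites evenly phased, successive equator crossings are 29.09/5 = 5.818° apart.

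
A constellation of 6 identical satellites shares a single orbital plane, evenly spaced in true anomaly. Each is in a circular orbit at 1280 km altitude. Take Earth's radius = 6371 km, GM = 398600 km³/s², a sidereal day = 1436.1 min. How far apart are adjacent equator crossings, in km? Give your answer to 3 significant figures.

Semi-major axis a = 6371 + 1280 = 7651 km. Period T = 2π√(a³/μ) = 2π√(7651³/398600) = 6660.2 s = 111.00 min.
Single-satellite node shift = (6660.2/86166) × 360° = 27.83°.
With 6 satellites evenly phased, successive equator crossings are 27.83/6 = 4.638° apart.
That is 4.638 × 111.2 = 516 km at the equator.

516 km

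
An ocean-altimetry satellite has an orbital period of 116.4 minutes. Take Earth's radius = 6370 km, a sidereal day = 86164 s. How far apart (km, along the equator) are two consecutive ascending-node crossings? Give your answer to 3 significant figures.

3240 km

T = 116.4 min = 6984.0 s.
During one orbit Earth rotates (6984.0 / 86164) × 360° = 29.18°.
At the equator that is 29.18° × (2π·6370/360) km/° = 29.18 × 111.2 = 3244 km.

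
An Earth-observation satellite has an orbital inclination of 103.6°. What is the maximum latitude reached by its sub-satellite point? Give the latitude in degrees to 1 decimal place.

Retrograde orbit: the ground track reaches ±(180° − i) = ±(180 − 103.6) = ±76.4°.

76.4°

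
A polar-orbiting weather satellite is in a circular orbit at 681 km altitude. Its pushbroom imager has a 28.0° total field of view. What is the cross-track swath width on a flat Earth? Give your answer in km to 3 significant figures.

Half-angle = 28.0°/2 = 14°.
Swath width ≈ 2h·tan(θ/2) = 2 × 681 × tan(14°) = 339.6 km.

340 km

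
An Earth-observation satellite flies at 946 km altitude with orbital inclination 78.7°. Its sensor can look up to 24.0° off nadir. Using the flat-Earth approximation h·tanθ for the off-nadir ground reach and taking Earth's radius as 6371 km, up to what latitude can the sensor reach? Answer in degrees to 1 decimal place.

For a prograde orbit the ground track reaches latitude ±i = ±78.7°.
Sensor half-swath on the ground ≈ 946·tan(24.0°) = 421 km = 3.79° of latitude.
Maximum observable latitude ≈ 78.7 + 3.79 = 82.5°.

82.5°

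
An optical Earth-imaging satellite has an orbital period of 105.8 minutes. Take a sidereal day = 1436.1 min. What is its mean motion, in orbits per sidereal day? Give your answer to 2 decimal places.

T = 105.8 min = 6348.0 s.
Orbits per sidereal day = 86166 / 6348.0 = 13.574.

13.57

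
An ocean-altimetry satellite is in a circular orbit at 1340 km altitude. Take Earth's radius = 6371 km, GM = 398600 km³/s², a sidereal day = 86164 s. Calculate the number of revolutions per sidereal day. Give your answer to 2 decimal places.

Semi-major axis a = 6371 + 1340 = 7711 km. Period T = 2π√(a³/μ) = 2π√(7711³/398600) = 6738.7 s = 112.31 min.
Orbits per sidereal day = 86164 / 6738.7 = 12.786.

12.79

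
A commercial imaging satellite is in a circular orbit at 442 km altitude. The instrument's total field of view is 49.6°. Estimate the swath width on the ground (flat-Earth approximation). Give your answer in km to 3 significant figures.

408 km

Half-angle = 49.6°/2 = 24.8°.
Swath width ≈ 2h·tan(θ/2) = 2 × 442 × tan(24.8°) = 408.5 km.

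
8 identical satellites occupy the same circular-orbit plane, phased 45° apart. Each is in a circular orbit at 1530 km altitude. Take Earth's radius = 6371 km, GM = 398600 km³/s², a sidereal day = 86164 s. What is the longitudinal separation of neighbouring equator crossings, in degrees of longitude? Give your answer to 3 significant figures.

3.65°

Semi-major axis a = 6371 + 1530 = 7901 km. Period T = 2π√(a³/μ) = 2π√(7901³/398600) = 6989.3 s = 116.49 min.
Single-satellite node shift = (6989.3/86164) × 360° = 29.20°.
With 8 satellites evenly phased, successive equator crossings are 29.20/8 = 3.650° apart.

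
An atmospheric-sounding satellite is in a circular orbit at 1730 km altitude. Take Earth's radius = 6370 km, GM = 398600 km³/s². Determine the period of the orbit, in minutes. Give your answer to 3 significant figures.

Semi-major axis a = 6370 + 1730 = 8100 km. Period T = 2π√(a³/μ) = 2π√(8100³/398600) = 7255.0 s = 120.92 min.

121 min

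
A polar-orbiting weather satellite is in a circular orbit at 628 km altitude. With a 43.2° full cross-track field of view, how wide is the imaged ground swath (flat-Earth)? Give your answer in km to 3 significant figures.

497 km

Half-angle = 43.2°/2 = 21.6°.
Swath width ≈ 2h·tan(θ/2) = 2 × 628 × tan(21.6°) = 497.3 km.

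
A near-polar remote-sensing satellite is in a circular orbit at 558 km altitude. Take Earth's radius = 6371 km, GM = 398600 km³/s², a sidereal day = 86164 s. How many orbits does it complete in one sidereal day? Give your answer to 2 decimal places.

Semi-major axis a = 6371 + 558 = 6929 km. Period T = 2π√(a³/μ) = 2π√(6929³/398600) = 5740.1 s = 95.67 min.
Orbits per sidereal day = 86164 / 5740.1 = 15.011.

15.01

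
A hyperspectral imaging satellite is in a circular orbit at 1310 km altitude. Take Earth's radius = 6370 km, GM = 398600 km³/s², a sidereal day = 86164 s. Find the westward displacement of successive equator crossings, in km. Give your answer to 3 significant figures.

3110 km

Semi-major axis a = 6370 + 1310 = 7680 km. Period T = 2π√(a³/μ) = 2π√(7680³/398600) = 6698.1 s = 111.64 min.
During one orbit Earth rotates (6698.1 / 86164) × 360° = 27.99°.
At the equator that is 27.99° × (2π·6370/360) km/° = 27.99 × 111.2 = 3111 km.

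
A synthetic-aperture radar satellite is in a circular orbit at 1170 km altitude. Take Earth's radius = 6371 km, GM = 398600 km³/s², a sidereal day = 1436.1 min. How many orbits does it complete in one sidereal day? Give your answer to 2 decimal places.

Semi-major axis a = 6371 + 1170 = 7541 km. Period T = 2π√(a³/μ) = 2π√(7541³/398600) = 6517.1 s = 108.62 min.
Orbits per sidereal day = 86166 / 6517.1 = 13.222.

13.22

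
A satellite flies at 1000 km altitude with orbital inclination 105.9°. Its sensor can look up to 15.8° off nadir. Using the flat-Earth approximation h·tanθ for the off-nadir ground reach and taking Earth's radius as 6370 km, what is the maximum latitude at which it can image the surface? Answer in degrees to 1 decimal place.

Retrograde orbit: the ground track reaches ±(180° − i) = ±(180 − 105.9) = ±74.1°.
Sensor half-swath on the ground ≈ 1000·tan(15.8°) = 283 km = 2.55° of latitude.
Maximum observable latitude ≈ 74.1 + 2.55 = 76.6°.

76.6°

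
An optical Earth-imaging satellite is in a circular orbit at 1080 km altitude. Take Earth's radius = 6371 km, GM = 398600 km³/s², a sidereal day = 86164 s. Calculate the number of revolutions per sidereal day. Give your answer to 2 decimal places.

13.46

Semi-major axis a = 6371 + 1080 = 7451 km. Period T = 2π√(a³/μ) = 2π√(7451³/398600) = 6400.8 s = 106.68 min.
Orbits per sidereal day = 86164 / 6400.8 = 13.461.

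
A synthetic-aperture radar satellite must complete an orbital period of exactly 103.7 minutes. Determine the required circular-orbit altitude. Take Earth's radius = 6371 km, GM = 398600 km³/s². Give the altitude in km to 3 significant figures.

T = 103.7 min = 6222.0 s.
From T = 2π√(a³/μ): a = (μ T²/4π²)^(1/3) = (398600 × 6222.0² / 4π²)^(1/3) = 7312 km.
Altitude h = a − R = 7312 − 6371 = 941 km.

941 km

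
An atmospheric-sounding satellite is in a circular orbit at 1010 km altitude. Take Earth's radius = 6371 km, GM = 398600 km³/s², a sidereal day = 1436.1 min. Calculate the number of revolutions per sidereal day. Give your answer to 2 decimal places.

13.65

Semi-major axis a = 6371 + 1010 = 7381 km. Period T = 2π√(a³/μ) = 2π√(7381³/398600) = 6310.8 s = 105.18 min.
Orbits per sidereal day = 86166 / 6310.8 = 13.654.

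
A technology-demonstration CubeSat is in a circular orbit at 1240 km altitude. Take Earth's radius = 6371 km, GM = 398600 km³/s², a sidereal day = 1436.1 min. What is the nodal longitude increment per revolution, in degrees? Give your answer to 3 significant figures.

27.6°

Semi-major axis a = 6371 + 1240 = 7611 km. Period T = 2π√(a³/μ) = 2π√(7611³/398600) = 6608.1 s = 110.13 min.
During one orbit Earth rotates (6608.1 / 86166) × 360° = 27.61°.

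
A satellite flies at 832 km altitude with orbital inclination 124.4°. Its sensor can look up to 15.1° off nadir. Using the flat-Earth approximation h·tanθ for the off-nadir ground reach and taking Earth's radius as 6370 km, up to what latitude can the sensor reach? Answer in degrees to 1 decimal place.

57.6°

Retrograde orbit: the ground track reaches ±(180° − i) = ±(180 − 124.4) = ±55.6°.
Sensor half-swath on the ground ≈ 832·tan(15.1°) = 224 km = 2.02° of latitude.
Maximum observable latitude ≈ 55.6 + 2.02 = 57.6°.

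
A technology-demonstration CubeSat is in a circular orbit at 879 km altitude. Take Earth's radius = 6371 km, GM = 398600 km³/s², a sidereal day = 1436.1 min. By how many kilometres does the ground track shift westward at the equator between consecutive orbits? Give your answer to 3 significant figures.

2850 km

Semi-major axis a = 6371 + 879 = 7250 km. Period T = 2π√(a³/μ) = 2π√(7250³/398600) = 6143.5 s = 102.39 min.
During one orbit Earth rotates (6143.5 / 86166) × 360° = 25.67°.
At the equator that is 25.67° × (2π·6371/360) km/° = 25.67 × 111.2 = 2854 km.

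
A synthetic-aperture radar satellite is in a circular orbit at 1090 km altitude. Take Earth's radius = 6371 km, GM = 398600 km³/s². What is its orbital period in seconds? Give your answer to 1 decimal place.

Semi-major axis a = 6371 + 1090 = 7461 km. Period T = 2π√(a³/μ) = 2π√(7461³/398600) = 6413.7 s = 106.89 min.

6413.7 seconds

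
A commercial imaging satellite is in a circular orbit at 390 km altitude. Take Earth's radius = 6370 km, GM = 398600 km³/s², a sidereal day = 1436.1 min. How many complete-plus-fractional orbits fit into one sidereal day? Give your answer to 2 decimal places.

Semi-major axis a = 6370 + 390 = 6760 km. Period T = 2π√(a³/μ) = 2π√(6760³/398600) = 5531.4 s = 92.19 min.
Orbits per sidereal day = 86166 / 5531.4 = 15.578.

15.58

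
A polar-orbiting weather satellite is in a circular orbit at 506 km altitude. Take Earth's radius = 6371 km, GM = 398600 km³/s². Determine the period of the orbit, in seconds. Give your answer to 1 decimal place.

5675.6 seconds

Semi-major axis a = 6371 + 506 = 6877 km. Period T = 2π√(a³/μ) = 2π√(6877³/398600) = 5675.6 s = 94.59 min.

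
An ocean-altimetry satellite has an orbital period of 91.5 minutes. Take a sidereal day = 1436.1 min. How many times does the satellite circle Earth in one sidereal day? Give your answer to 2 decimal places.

15.70

T = 91.5 min = 5490.0 s.
Orbits per sidereal day = 86166 / 5490.0 = 15.695.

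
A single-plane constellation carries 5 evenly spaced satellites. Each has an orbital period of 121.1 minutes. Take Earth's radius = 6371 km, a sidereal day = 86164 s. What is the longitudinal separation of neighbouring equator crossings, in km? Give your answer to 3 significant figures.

T = 121.1 min = 7266.0 s.
Single-satellite node shift = (7266.0/86164) × 360° = 30.36°.
With 5 satellites evenly phased, successive equator crossings are 30.36/5 = 6.072° apart.
That is 6.072 × 111.2 = 675 km at the equator.

675 km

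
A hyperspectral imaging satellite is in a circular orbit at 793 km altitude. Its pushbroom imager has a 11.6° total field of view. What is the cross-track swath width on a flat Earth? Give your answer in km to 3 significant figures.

Half-angle = 11.6°/2 = 5.8°.
Swath width ≈ 2h·tan(θ/2) = 2 × 793 × tan(5.8°) = 161.1 km.

161 km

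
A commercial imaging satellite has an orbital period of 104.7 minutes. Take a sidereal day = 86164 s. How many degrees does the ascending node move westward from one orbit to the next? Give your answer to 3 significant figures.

T = 104.7 min = 6282.0 s.
During one orbit Earth rotates (6282.0 / 86164) × 360° = 26.25°.

26.2°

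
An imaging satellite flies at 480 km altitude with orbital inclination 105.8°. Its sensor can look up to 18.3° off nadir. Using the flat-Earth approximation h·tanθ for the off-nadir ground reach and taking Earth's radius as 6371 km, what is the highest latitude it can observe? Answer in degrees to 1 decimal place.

75.6°

Retrograde orbit: the ground track reaches ±(180° − i) = ±(180 − 105.8) = ±74.2°.
Sensor half-swath on the ground ≈ 480·tan(18.3°) = 159 km = 1.43° of latitude.
Maximum observable latitude ≈ 74.2 + 1.43 = 75.6°.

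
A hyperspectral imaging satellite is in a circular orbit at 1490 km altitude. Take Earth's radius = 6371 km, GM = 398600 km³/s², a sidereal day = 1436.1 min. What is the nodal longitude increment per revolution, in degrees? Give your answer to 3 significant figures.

29.0°

Semi-major axis a = 6371 + 1490 = 7861 km. Period T = 2π√(a³/μ) = 2π√(7861³/398600) = 6936.3 s = 115.61 min.
During one orbit Earth rotates (6936.3 / 86166) × 360° = 28.98°.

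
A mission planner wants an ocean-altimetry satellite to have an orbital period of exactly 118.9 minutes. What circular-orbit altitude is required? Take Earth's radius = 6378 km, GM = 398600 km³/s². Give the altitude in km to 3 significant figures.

T = 118.9 min = 7134.0 s.
From T = 2π√(a³/μ): a = (μ T²/4π²)^(1/3) = (398600 × 7134.0² / 4π²)^(1/3) = 8010 km.
Altitude h = a − R = 8010 − 6378 = 1632 km.

1630 km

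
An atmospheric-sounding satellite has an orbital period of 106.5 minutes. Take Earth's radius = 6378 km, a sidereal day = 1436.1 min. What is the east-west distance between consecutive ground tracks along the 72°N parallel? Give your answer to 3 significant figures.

T = 106.5 min = 6390.0 s.
Node shift per orbit = (6390.0/86166) × 360° = 26.70°.
Equatorial spacing = 26.70 × 111.3 km/° = 2972 km.
At 72° latitude, spacing = 2972 × cos(72°) = 918 km.

918 km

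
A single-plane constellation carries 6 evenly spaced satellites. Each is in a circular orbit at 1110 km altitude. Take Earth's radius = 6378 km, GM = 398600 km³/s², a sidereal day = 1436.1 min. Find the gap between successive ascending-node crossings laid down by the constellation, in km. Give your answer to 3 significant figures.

Semi-major axis a = 6378 + 1110 = 7488 km. Period T = 2π√(a³/μ) = 2π√(7488³/398600) = 6448.5 s = 107.48 min.
Single-satellite node shift = (6448.5/86166) × 360° = 26.94°.
With 6 satellites evenly phased, successive equator crossings are 26.94/6 = 4.490° apart.
That is 4.490 × 111.3 = 500 km at the equator.

500 km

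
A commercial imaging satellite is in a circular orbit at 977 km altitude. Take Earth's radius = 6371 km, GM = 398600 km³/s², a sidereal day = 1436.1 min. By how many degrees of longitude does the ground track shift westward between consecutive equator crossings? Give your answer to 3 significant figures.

Semi-major axis a = 6371 + 977 = 7348 km. Period T = 2π√(a³/μ) = 2π√(7348³/398600) = 6268.5 s = 104.48 min.
During one orbit Earth rotates (6268.5 / 86166) × 360° = 26.19°.

26.2°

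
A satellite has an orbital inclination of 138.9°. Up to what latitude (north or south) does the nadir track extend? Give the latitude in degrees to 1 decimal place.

41.1°

Retrograde orbit: the ground track reaches ±(180° − i) = ±(180 − 138.9) = ±41.1°.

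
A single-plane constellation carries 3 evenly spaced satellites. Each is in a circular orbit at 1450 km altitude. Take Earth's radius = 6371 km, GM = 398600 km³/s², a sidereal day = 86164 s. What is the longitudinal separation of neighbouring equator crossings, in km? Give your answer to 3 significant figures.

1070 km

Semi-major axis a = 6371 + 1450 = 7821 km. Period T = 2π√(a³/μ) = 2π√(7821³/398600) = 6883.4 s = 114.72 min.
Single-satellite node shift = (6883.4/86164) × 360° = 28.76°.
With 3 satellites evenly phased, successive equator crossings are 28.76/3 = 9.586° apart.
That is 9.586 × 111.2 = 1066 km at the equator.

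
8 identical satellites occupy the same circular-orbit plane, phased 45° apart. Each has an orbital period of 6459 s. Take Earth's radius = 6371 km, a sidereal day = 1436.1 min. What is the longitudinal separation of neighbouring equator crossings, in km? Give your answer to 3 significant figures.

Single-satellite node shift = (6459.0/86166) × 360° = 26.99°.
With 8 satellites evenly phased, successive equator crossings are 26.99/8 = 3.373° apart.
That is 3.373 × 111.2 = 375 km at the equator.

375 km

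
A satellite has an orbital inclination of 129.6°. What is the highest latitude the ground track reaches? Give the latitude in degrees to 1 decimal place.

Retrograde orbit: the ground track reaches ±(180° − i) = ±(180 − 129.6) = ±50.4°.

50.4°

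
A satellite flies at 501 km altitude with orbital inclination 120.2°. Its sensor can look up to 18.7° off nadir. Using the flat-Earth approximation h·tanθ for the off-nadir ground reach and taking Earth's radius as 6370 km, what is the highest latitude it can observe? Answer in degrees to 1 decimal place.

61.3°

Retrograde orbit: the ground track reaches ±(180° − i) = ±(180 − 120.2) = ±59.8°.
Sensor half-swath on the ground ≈ 501·tan(18.7°) = 170 km = 1.53° of latitude.
Maximum observable latitude ≈ 59.8 + 1.53 = 61.3°.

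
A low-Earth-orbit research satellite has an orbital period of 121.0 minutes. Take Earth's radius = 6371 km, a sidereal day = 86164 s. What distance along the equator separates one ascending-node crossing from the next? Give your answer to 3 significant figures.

3370 km

T = 121.0 min = 7260.0 s.
During one orbit Earth rotates (7260.0 / 86164) × 360° = 30.33°.
At the equator that is 30.33° × (2π·6371/360) km/° = 30.33 × 111.2 = 3373 km.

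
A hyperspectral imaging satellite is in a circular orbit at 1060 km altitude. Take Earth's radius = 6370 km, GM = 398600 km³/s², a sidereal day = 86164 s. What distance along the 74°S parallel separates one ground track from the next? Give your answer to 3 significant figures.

816 km

Semi-major axis a = 6370 + 1060 = 7430 km. Period T = 2π√(a³/μ) = 2π√(7430³/398600) = 6373.7 s = 106.23 min.
Node shift per orbit = (6373.7/86164) × 360° = 26.63°.
Equatorial spacing = 26.63 × 111.2 km/° = 2961 km.
At 74° latitude, spacing = 2961 × cos(74°) = 816 km.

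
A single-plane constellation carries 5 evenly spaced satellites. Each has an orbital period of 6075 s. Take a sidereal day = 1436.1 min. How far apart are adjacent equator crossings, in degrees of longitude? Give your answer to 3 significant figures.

5.08°

Single-satellite node shift = (6075.0/86166) × 360° = 25.38°.
With 5 satellites evenly phased, successive equator crossings are 25.38/5 = 5.076° apart.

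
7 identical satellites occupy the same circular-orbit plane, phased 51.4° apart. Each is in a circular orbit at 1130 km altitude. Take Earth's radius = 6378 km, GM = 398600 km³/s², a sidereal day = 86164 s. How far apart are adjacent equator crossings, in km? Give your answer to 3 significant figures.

430 km

Semi-major axis a = 6378 + 1130 = 7508 km. Period T = 2π√(a³/μ) = 2π√(7508³/398600) = 6474.4 s = 107.91 min.
Single-satellite node shift = (6474.4/86164) × 360° = 27.05°.
With 7 satellites evenly phased, successive equator crossings are 27.05/7 = 3.864° apart.
That is 3.864 × 111.3 = 430 km at the equator.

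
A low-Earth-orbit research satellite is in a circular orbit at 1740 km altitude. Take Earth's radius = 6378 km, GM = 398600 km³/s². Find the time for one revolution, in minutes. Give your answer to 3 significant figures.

121 min

Semi-major axis a = 6378 + 1740 = 8118 km. Period T = 2π√(a³/μ) = 2π√(8118³/398600) = 7279.2 s = 121.32 min.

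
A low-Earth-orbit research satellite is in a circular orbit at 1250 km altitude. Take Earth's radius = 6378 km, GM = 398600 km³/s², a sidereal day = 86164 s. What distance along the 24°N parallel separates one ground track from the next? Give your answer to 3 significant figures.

Semi-major axis a = 6378 + 1250 = 7628 km. Period T = 2π√(a³/μ) = 2π√(7628³/398600) = 6630.2 s = 110.50 min.
Node shift per orbit = (6630.2/86164) × 360° = 27.70°.
Equatorial spacing = 27.70 × 111.3 km/° = 3084 km.
At 24° latitude, spacing = 3084 × cos(24°) = 2817 km.

2820 km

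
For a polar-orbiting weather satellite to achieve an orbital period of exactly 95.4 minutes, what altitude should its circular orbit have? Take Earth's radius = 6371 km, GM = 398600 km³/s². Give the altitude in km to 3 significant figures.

T = 95.4 min = 5724.0 s.
From T = 2π√(a³/μ): a = (μ T²/4π²)^(1/3) = (398600 × 5724.0² / 4π²)^(1/3) = 6916 km.
Altitude h = a − R = 6916 − 6371 = 545 km.

545 km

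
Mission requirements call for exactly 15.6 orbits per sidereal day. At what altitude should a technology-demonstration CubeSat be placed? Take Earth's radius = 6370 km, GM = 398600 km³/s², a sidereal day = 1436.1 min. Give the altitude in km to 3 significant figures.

384 km

Required period T = 86166 / 15.6 = 5523.5 s.
From T = 2π√(a³/μ): a = (μ T²/4π²)^(1/3) = (398600 × 5523.5² / 4π²)^(1/3) = 6754 km.
Altitude h = a − R = 6754 − 6370 = 384 km.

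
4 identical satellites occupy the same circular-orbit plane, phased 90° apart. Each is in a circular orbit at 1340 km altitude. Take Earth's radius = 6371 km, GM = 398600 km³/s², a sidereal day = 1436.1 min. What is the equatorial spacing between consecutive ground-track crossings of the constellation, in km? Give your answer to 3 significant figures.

Semi-major axis a = 6371 + 1340 = 7711 km. Period T = 2π√(a³/μ) = 2π√(7711³/398600) = 6738.7 s = 112.31 min.
Single-satellite node shift = (6738.7/86166) × 360° = 28.15°.
With 4 satellites evenly phased, successive equator crossings are 28.15/4 = 7.039° apart.
That is 7.039 × 111.2 = 783 km at the equator.

783 km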